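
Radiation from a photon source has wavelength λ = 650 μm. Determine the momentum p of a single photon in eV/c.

(h = 6.62607015 × 10^-34 J·s, c = 2.99792458 × 10^8 m/s, 1 eV = 1.602176634 × 10^-19 J.)
First convert: λ = 650 μm = 6.50 × 10^-4 m.
Since p = h/λ for a photon, p = 1.019 × 10^-30 kg·m/s.
Converting to eV/c: p = 0.001907 eV/c ≈ 1.91 × 10^-3 eV/c.

1.91 × 10^-3 eV/c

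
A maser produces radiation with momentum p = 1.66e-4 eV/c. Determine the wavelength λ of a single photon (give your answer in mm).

In SI units: p = 1.66e-4 eV/c = 8.8715e-32 kg·m/s.
The photon relation is λ = h/p, giving λ = 0.007469 m.
Converting to mm: λ = 7.469 mm ≈ 7.47 mm.

7.47 mm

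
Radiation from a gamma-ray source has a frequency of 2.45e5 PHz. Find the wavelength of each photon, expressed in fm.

(c = 2.99792458e8 m/s.)
In SI units: f = 2.45e5 PHz = 2.45e20 Hz.
The photon relation is λ = c/f, giving λ = 1.224e-12 m.
Converting to fm: λ = 1224 fm ≈ 1220 fm.

1220 fm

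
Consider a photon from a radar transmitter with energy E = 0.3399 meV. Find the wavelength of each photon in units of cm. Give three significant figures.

Use h = 6.62607015 × 10^-34 J·s, c = 2.99792458 × 10^8 m/s, 1 eV = 1.602176634 × 10^-19 J.
Convert to SI: E = 0.3399 meV = 5.4458 × 10^-23 J.
The photon relation is λ = hc/E, giving λ = 0.003648 m.
Converting to cm: λ = 0.3648 cm ≈ 0.365 cm.

0.365 cm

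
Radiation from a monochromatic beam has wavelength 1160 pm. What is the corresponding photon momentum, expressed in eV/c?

First convert: λ = 1160 pm = 1.16e-9 m.
Since p = h/λ for a photon, p = 5.712e-25 kg·m/s.
Converting to eV/c: p = 1069 eV/c ≈ 1070 eV/c.

1070 eV/c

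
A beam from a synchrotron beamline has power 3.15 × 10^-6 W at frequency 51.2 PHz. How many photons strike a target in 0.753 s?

Total energy: E_total = P·t = 3.15 × 10^-6 × 0.753 = 2.372 × 10^-6 J.
Per-photon energy: E = 3.393 × 10^-17 J.
N = E_total / E_photon = 6.99 × 10^10.

6.99 × 10^10 photons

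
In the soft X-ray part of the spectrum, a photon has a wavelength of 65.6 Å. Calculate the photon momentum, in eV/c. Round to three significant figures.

189 eV/c

In SI units: λ = 65.6 Å = 6.56 × 10^-9 m.
Since p = h/λ for a photon, p = 1.010 × 10^-25 kg·m/s.
Converting to eV/c: p = 189.0 eV/c ≈ 189 eV/c.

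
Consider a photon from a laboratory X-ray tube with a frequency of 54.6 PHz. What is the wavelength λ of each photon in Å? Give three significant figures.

54.9 Å

Use c = 2.99792458e8 m/s.
In SI units: f = 54.6 PHz = 5.46e16 Hz.
The photon relation is λ = c/f, giving λ = 5.491e-9 m.
Converting to Å: λ = 54.91 Å ≈ 54.9 Å.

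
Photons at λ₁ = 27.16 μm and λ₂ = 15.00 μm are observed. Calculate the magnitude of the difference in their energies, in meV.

37.0 meV

Using E = hc/λ: E₁ = 7.3139 × 10^-21 J, E₂ = 1.3243 × 10^-20 J.
|ΔE| = |7.3139 × 10^-21 − 1.3243 × 10^-20| = 5.93 × 10^-21 J = 37.0 meV.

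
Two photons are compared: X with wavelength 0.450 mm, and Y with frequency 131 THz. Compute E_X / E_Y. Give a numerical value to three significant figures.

5.09e-3

E_X = 4.414e-22 J (from wavelength = 0.450 mm, via E = hc/λ).
E_Y = 8.680e-20 J (from frequency = 131 THz, via E = hf).
Ratio = 4.414e-22 / 8.680e-20 = 5.09e-3.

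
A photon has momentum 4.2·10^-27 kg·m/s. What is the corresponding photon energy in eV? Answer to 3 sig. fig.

Apply E = pc: E = 1.259·10^-18 J.
Converting to eV: E = 7.859 eV ≈ 7.86 eV.

7.86 eV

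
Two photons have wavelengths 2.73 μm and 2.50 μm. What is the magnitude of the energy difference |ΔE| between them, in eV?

0.0418 eV

Using E = hc/λ: E₁ = 7.276e-20 J, E₂ = 7.946e-20 J.
|ΔE| = |7.276e-20 − 7.946e-20| = 6.69e-21 J = 0.0418 eV.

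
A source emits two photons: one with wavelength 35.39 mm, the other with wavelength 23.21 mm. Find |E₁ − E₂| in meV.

Using E = hc/λ: E₁ = 5.6130 × 10^-24 J, E₂ = 8.5586 × 10^-24 J.
|ΔE| = |5.6130 × 10^-24 − 8.5586 × 10^-24| = 2.95 × 10^-24 J = 0.0184 meV.

0.0184 meV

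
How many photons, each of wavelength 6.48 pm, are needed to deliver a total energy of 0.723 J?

2.36 × 10^13 photons

Per-photon energy: E = 3.066 × 10^-14 J (from wavelength = 6.48 pm).
N = E_total / E_photon = 0.723 J / 3.066 × 10^-14 J = 2.36 × 10^13.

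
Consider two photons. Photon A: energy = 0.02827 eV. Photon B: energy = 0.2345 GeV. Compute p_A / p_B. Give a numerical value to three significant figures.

1.21e-10

p_A = 1.511e-29 kg·m/s (from energy = 0.02827 eV, via p = E/c).
p_B = 1.253e-19 kg·m/s (from energy = 0.2345 GeV, via p = E/c).
Ratio = 1.511e-29 / 1.253e-19 = 1.21e-10.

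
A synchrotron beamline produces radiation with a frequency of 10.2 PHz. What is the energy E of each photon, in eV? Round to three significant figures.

First convert: f = 10.2 PHz = 1.02e16 Hz.
For a photon E = hf, so E = 6.759e-18 J.
Converting to eV: E = 42.18 eV ≈ 42.2 eV.

42.2 eV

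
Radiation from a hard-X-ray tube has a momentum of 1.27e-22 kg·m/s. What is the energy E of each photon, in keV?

238 keV

For a photon E = pc, so E = 3.807e-14 J.
Converting to keV: E = 237.6 keV ≈ 238 keV.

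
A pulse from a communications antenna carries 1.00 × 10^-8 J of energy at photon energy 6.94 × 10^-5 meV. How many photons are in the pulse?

Per-photon energy: E = 1.112 × 10^-26 J (from energy = 6.94 × 10^-5 meV).
N = E_total / E_photon = 1.00 × 10^-8 J / 1.112 × 10^-26 J = 8.99 × 10^17.

8.99 × 10^17 photons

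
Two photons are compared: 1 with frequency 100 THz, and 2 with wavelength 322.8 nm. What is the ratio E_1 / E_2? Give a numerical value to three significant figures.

0.108

E_1 = 6.626e-20 J (from frequency = 100 THz, via E = hf).
E_2 = 6.154e-19 J (from wavelength = 322.8 nm, via E = hc/λ).
Ratio = 6.626e-20 / 6.154e-19 = 0.108.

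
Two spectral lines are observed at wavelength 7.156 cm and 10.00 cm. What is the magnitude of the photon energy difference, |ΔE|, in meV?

Using E = hc/λ: E₁ = 2.7759 × 10^-24 J, E₂ = 1.9864 × 10^-24 J.
|ΔE| = |2.7759 × 10^-24 − 1.9864 × 10^-24| = 7.89 × 10^-25 J = 4.93 × 10^-3 meV.

4.93 × 10^-3 meV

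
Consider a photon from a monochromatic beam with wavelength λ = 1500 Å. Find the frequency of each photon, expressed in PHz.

Convert to SI: λ = 1500 Å = 1.50 × 10^-7 m.
Apply f = c/λ: f = 1.999 × 10^15 Hz.
Converting to PHz: f = 1.999 PHz ≈ 2.00 PHz.

2.00 PHz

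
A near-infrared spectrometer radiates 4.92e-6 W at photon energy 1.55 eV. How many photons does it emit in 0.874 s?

Total energy: E_total = P·t = 4.92e-6 × 0.874 = 4.300e-6 J.
Per-photon energy: E = 2.483e-19 J.
N = E_total / E_photon = 1.73e13.

1.73e13 photons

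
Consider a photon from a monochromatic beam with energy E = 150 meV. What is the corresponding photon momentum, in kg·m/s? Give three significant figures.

8.02e-29 kg·m/s

In SI units: E = 150 meV = 2.4033e-20 J.
Since p = E/c for a photon, p = 8.016e-29 kg·m/s.
So p ≈ 8.02e-29 kg·m/s.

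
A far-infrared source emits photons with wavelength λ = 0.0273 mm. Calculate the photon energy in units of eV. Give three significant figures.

Convert to SI: λ = 0.0273 mm = 2.73·10^-5 m.
For a photon E = hc/λ, so E = 7.276·10^-21 J.
Converting to eV: E = 0.04542 eV ≈ 0.0454 eV.

0.0454 eV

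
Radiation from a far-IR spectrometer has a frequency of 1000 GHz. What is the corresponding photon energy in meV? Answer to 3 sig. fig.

4.14 meV

(h = 6.62607015e-34 J·s, 1 eV = 1.602176634e-19 J.)
Convert to SI: f = 1000 GHz = 1.0e12 Hz.
For a photon E = hf, so E = 6.626e-22 J.
Converting to meV: E = 4.136 meV ≈ 4.14 meV.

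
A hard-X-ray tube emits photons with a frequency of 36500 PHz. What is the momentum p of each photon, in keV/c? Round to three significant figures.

In SI units: f = 36500 PHz = 3.65e19 Hz.
The photon relation is p = hf/c, giving p = 8.067e-23 kg·m/s.
Converting to keV/c: p = 151.0 keV/c ≈ 151 keV/c.

151 keV/c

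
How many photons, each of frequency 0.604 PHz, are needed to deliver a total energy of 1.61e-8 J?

Per-photon energy: E = 4.002e-19 J (from frequency = 0.604 PHz).
N = E_total / E_photon = 1.61e-8 J / 4.002e-19 J = 4.02e10.

4.02e10 photons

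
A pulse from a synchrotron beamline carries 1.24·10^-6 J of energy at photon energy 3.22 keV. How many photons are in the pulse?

2.40·10^9 photons

Per-photon energy: E = 5.159·10^-16 J (from energy = 3.22 keV).
N = E_total / E_photon = 1.24·10^-6 J / 5.159·10^-16 J = 2.40·10^9.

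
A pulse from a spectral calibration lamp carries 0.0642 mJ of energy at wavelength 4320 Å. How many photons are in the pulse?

1.40e14 photons

Per-photon energy: E = 4.598e-19 J (from wavelength = 4320 Å).
N = E_total / E_photon = 6.42e-5 J / 4.598e-19 J = 1.40e14.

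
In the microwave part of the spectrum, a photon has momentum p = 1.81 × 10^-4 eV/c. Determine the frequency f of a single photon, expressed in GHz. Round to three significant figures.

43.8 GHz

Take h = 6.62607015 × 10^-34 J·s, c = 2.99792458 × 10^8 m/s, 1 eV = 1.602176634 × 10^-19 J.
In SI units: p = 1.81 × 10^-4 eV/c = 9.6732 × 10^-32 kg·m/s.
Since f = pc/h for a photon, f = 4.377 × 10^10 Hz.
Converting to GHz: f = 43.77 GHz ≈ 43.8 GHz.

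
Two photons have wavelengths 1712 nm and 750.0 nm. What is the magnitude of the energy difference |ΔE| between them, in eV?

Using E = hc/λ: E₁ = 1.1603e-19 J, E₂ = 2.6486e-19 J.
|ΔE| = |1.1603e-19 − 2.6486e-19| = 1.49e-19 J = 0.929 eV.

0.929 eV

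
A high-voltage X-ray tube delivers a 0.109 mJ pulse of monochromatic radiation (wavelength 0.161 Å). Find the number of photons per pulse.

Per-photon energy: E = 1.234e-14 J (from wavelength = 0.161 Å).
N = E_total / E_photon = 1.09e-4 J / 1.234e-14 J = 8.83e9.

8.83e9 photons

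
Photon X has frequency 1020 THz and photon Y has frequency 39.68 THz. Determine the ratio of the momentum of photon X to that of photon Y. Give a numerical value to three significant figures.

p_X = 2.254 × 10^-27 kg·m/s (from frequency = 1020 THz, via p = hf/c).
p_Y = 8.770 × 10^-29 kg·m/s (from frequency = 39.68 THz, via p = hf/c).
Ratio = 2.254 × 10^-27 / 8.770 × 10^-29 = 25.7.

25.7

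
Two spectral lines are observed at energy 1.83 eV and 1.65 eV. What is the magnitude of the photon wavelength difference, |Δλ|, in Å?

Using λ = hc/E: λ₁ = 6.775e-7 m, λ₂ = 7.514e-7 m.
|Δλ| = |6.775e-7 − 7.514e-7| = 7.39e-8 m = 739 Å.

739 Å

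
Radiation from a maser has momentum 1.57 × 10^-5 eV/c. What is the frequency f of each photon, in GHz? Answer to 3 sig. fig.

First convert: p = 1.57 × 10^-5 eV/c = 8.3905 × 10^-33 kg·m/s.
For a photon f = pc/h, so f = 3.796 × 10^9 Hz.
Converting to GHz: f = 3.796 GHz ≈ 3.80 GHz.

3.80 GHz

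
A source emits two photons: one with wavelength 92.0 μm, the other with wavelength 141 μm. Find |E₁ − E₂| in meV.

Using E = hc/λ: E₁ = 2.159 × 10^-21 J, E₂ = 1.409 × 10^-21 J.
|ΔE| = |2.159 × 10^-21 − 1.409 × 10^-21| = 7.50 × 10^-22 J = 4.68 meV.

4.68 meV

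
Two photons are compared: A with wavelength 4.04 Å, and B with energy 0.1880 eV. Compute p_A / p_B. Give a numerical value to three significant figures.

p_A = 1.640·10^-24 kg·m/s (from wavelength = 4.04 Å, via p = h/λ).
p_B = 1.005·10^-28 kg·m/s (from energy = 0.1880 eV, via p = E/c).
Ratio = 1.640·10^-24 / 1.005·10^-28 = 1.63·10^4.

1.63·10^4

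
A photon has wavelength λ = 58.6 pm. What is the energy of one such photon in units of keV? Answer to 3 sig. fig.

First convert: λ = 58.6 pm = 5.86 × 10^-11 m.
For a photon E = hc/λ, so E = 3.390 × 10^-15 J.
Converting to keV: E = 21.16 keV ≈ 21.2 keV.

21.2 keV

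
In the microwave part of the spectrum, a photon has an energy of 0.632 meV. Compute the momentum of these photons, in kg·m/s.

3.38e-31 kg·m/s

Take c = 2.99792458e8 m/s, 1 eV = 1.602176634e-19 J.
First convert: E = 0.632 meV = 1.0126e-22 J.
For a photon p = E/c, so p = 3.378e-31 kg·m/s.
So p ≈ 3.38e-31 kg·m/s.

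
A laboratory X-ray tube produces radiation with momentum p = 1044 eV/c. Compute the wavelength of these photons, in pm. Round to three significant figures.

Use h = 6.62607015e-34 J·s, c = 2.99792458e8 m/s, 1 eV = 1.602176634e-19 J.
Convert to SI: p = 1044 eV/c = 5.5794e-25 kg·m/s.
Since λ = h/p for a photon, λ = 1.188e-9 m.
Converting to pm: λ = 1188 pm ≈ 1190 pm.

1190 pm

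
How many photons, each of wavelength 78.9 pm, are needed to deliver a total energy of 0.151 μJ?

Per-photon energy: E = 2.518·10^-15 J (from wavelength = 78.9 pm).
N = E_total / E_photon = 1.51·10^-7 J / 2.518·10^-15 J = 6.00·10^7.

6.00·10^7 photons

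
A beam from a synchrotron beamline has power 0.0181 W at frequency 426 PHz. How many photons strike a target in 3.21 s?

2.06·10^14 photons

Total energy: E_total = P·t = 0.0181 × 3.21 = 0.05810 J.
Per-photon energy: E = 2.823·10^-16 J.
N = E_total / E_photon = 2.06·10^14.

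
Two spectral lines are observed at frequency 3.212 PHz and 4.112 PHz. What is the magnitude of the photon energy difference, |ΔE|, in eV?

Using E = hf: E₁ = 2.1283e-18 J, E₂ = 2.7246e-18 J.
|ΔE| = |2.1283e-18 − 2.7246e-18| = 5.96e-19 J = 3.72 eV.

3.72 eV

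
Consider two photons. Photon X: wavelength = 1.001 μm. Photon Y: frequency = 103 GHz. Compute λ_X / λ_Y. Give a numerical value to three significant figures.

3.44e-4

λ_X = 1.001e-6 m (from wavelength = 1.001 μm, via λ given directly).
λ_Y = 0.002911 m (from frequency = 103 GHz, via λ = c/f).
Ratio = 1.001e-6 / 0.002911 = 3.44e-4.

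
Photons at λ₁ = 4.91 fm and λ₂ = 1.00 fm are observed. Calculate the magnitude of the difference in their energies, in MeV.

Using E = hc/λ: E₁ = 4.046·10^-11 J, E₂ = 1.986·10^-10 J.
|ΔE| = |4.046·10^-11 − 1.986·10^-10| = 1.58·10^-10 J = 987 MeV.

987 MeV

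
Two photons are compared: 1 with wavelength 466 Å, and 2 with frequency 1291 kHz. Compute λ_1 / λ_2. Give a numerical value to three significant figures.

2.01e-10

λ_1 = 4.660e-8 m (from wavelength = 466 Å, via λ given directly).
λ_2 = 232.2 m (from frequency = 1291 kHz, via λ = c/f).
Ratio = 4.660e-8 / 232.2 = 2.01e-10.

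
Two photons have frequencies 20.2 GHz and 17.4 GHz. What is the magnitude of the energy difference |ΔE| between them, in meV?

0.0116 meV

Using E = hf: E₁ = 1.338e-23 J, E₂ = 1.153e-23 J.
|ΔE| = |1.338e-23 − 1.153e-23| = 1.86e-24 J = 0.0116 meV.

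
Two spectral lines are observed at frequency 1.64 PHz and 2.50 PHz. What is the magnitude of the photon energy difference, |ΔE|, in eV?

Using E = hf: E₁ = 1.087 × 10^-18 J, E₂ = 1.657 × 10^-18 J.
|ΔE| = |1.087 × 10^-18 − 1.657 × 10^-18| = 5.70 × 10^-19 J = 3.56 eV.

3.56 eV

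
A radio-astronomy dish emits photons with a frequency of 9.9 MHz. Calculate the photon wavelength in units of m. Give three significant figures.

30.3 m

Take c = 2.99792458e8 m/s.
In SI units: f = 9.9 MHz = 9.9e6 Hz.
For a photon λ = c/f, so λ = 30.28 m.
So λ ≈ 30.3 m.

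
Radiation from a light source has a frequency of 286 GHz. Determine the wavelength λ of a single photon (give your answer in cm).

(c = 2.99792458e8 m/s.)
In SI units: f = 286 GHz = 2.86e11 Hz.
Since λ = c/f for a photon, λ = 0.001048 m.
Converting to cm: λ = 0.1048 cm ≈ 0.105 cm.

0.105 cm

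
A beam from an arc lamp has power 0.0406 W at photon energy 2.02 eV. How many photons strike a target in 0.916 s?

1.15 × 10^17 photons

Total energy: E_total = P·t = 0.0406 × 0.916 = 0.03719 J.
Per-photon energy: E = 3.236 × 10^-19 J.
N = E_total / E_photon = 1.15 × 10^17.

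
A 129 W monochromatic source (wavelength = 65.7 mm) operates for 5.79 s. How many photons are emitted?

2.47e26 photons

Total energy: E_total = P·t = 129 × 5.79 = 746.9 J.
Per-photon energy: E = 3.024e-24 J.
N = E_total / E_photon = 2.47e26.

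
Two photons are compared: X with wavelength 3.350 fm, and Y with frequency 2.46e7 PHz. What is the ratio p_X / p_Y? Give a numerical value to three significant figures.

3.64

p_X = 1.978e-19 kg·m/s (from wavelength = 3.350 fm, via p = h/λ).
p_Y = 5.437e-20 kg·m/s (from frequency = 2.46e7 PHz, via p = hf/c).
Ratio = 1.978e-19 / 5.437e-20 = 3.64.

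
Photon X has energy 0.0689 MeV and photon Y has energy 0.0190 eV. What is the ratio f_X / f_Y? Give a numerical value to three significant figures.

f_X = 1.666e19 Hz (from energy = 0.0689 MeV, via f = E/h).
f_Y = 4.594e12 Hz (from energy = 0.0190 eV, via f = E/h).
Ratio = 1.666e19 / 4.594e12 = 3.63e6.

3.63e6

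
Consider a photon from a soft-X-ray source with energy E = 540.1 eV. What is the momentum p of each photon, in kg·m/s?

Take c = 2.99792458 × 10^8 m/s, 1 eV = 1.602176634 × 10^-19 J.
Convert to SI: E = 540.1 eV = 8.6534 × 10^-17 J.
The photon relation is p = E/c, giving p = 2.886 × 10^-25 kg·m/s.
So p ≈ 2.89 × 10^-25 kg·m/s.

2.89 × 10^-25 kg·m/s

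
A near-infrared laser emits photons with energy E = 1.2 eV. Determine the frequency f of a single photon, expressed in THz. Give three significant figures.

290 THz

First convert: E = 1.2 eV = 1.9226·10^-19 J.
For a photon f = E/h, so f = 2.902·10^14 Hz.
Converting to THz: f = 290.2 THz ≈ 290 THz.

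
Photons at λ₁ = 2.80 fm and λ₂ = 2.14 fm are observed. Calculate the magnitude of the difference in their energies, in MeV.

137 MeV

Using E = hc/λ: E₁ = 7.094 × 10^-11 J, E₂ = 9.282 × 10^-11 J.
|ΔE| = |7.094 × 10^-11 − 9.282 × 10^-11| = 2.19 × 10^-11 J = 137 MeV.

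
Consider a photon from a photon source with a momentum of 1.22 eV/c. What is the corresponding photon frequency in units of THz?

In SI units: p = 1.22 eV/c = 6.5200e-28 kg·m/s.
The photon relation is f = pc/h, giving f = 2.950e14 Hz.
Converting to THz: f = 295.0 THz ≈ 295 THz.

295 THz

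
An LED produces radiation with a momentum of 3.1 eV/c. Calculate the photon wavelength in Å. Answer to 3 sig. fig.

4000 Å

In SI units: p = 3.1 eV/c = 1.6567e-27 kg·m/s.
Since λ = h/p for a photon, λ = 3.999e-7 m.
Converting to Å: λ = 3999 Å ≈ 4000 Å.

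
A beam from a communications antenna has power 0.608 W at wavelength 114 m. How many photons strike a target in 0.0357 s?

Total energy: E_total = P·t = 0.608 × 0.0357 = 0.02171 J.
Per-photon energy: E = 1.742 × 10^-27 J.
N = E_total / E_photon = 1.25 × 10^25.

1.25 × 10^25 photons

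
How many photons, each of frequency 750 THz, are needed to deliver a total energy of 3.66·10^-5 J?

Per-photon energy: E = 4.970·10^-19 J (from frequency = 750 THz).
N = E_total / E_photon = 3.66·10^-5 J / 4.970·10^-19 J = 7.36·10^13.

7.36·10^13 photons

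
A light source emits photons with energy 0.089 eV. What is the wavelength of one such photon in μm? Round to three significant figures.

Take h = 6.62607015·10^-34 J·s, c = 2.99792458·10^8 m/s, 1 eV = 1.602176634·10^-19 J.
Convert to SI: E = 0.089 eV = 1.4259·10^-20 J.
Apply λ = hc/E: λ = 1.393·10^-5 m.
Converting to μm: λ = 13.93 μm ≈ 13.9 μm.

13.9 μm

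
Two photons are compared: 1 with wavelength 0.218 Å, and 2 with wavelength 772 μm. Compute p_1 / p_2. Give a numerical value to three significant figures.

p_1 = 3.039·10^-23 kg·m/s (from wavelength = 0.218 Å, via p = h/λ).
p_2 = 8.583·10^-31 kg·m/s (from wavelength = 772 μm, via p = h/λ).
Ratio = 3.039·10^-23 / 8.583·10^-31 = 3.54·10^7.

3.54·10^7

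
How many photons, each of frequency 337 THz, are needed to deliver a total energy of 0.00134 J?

Per-photon energy: E = 2.233e-19 J (from frequency = 337 THz).
N = E_total / E_photon = 0.00134 J / 2.233e-19 J = 6.00e15.

6.00e15 photons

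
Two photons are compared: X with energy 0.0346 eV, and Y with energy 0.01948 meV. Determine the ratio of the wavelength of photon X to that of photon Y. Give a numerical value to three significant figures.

λ_X = 3.583e-5 m (from energy = 0.0346 eV, via λ = hc/E).
λ_Y = 0.06365 m (from energy = 0.01948 meV, via λ = hc/E).
Ratio = 3.583e-5 / 0.06365 = 5.63e-4.

5.63e-4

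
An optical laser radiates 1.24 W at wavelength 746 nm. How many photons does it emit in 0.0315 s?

Total energy: E_total = P·t = 1.24 × 0.0315 = 0.03906 J.
Per-photon energy: E = 2.663 × 10^-19 J.
N = E_total / E_photon = 1.47 × 10^17.

1.47 × 10^17 photons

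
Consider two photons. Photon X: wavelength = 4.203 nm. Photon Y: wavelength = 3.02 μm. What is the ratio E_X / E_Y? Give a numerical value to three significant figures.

719

E_X = 4.726e-17 J (from wavelength = 4.203 nm, via E = hc/λ).
E_Y = 6.578e-20 J (from wavelength = 3.02 μm, via E = hc/λ).
Ratio = 4.726e-17 / 6.578e-20 = 719.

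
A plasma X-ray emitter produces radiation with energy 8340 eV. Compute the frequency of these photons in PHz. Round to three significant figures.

2020 PHz

(h = 6.62607015e-34 J·s, 1 eV = 1.602176634e-19 J.)
First convert: E = 8340 eV = 1.3362e-15 J.
For a photon f = E/h, so f = 2.017e18 Hz.
Converting to PHz: f = 2017 PHz ≈ 2020 PHz.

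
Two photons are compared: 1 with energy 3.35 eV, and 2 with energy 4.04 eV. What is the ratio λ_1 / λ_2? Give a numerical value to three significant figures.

λ_1 = 3.701e-7 m (from energy = 3.35 eV, via λ = hc/E).
λ_2 = 3.069e-7 m (from energy = 4.04 eV, via λ = hc/E).
Ratio = 3.701e-7 / 3.069e-7 = 1.21.

1.21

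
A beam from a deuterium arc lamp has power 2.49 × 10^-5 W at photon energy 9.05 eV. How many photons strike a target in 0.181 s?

3.11 × 10^12 photons

Total energy: E_total = P·t = 2.49 × 10^-5 × 0.181 = 4.507 × 10^-6 J.
Per-photon energy: E = 1.450 × 10^-18 J.
N = E_total / E_photon = 3.11 × 10^12.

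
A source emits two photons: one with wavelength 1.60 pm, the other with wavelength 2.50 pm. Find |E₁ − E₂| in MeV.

0.279 MeV

Using E = hc/λ: E₁ = 1.242e-13 J, E₂ = 7.946e-14 J.
|ΔE| = |1.242e-13 − 7.946e-14| = 4.47e-14 J = 0.279 MeV.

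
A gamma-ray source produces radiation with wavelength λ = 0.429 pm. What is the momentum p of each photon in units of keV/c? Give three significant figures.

First convert: λ = 0.429 pm = 4.29 × 10^-13 m.
The photon relation is p = h/λ, giving p = 1.545 × 10^-21 kg·m/s.
Converting to keV/c: p = 2890 keV/c ≈ 2890 keV/c.

2890 keV/c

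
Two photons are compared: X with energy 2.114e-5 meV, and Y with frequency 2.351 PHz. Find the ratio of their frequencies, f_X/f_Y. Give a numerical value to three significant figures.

2.17e-9

f_X = 5.112e6 Hz (from energy = 2.114e-5 meV, via f = E/h).
f_Y = 2.351e15 Hz (from frequency = 2.351 PHz, via f given directly).
Ratio = 5.112e6 / 2.351e15 = 2.17e-9.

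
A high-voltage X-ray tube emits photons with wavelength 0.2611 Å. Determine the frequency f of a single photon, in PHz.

1.15e4 PHz

Use c = 2.99792458e8 m/s.
Convert to SI: λ = 0.2611 Å = 2.611e-11 m.
Apply f = c/λ: f = 1.148e19 Hz.
Converting to PHz: f = 11480 PHz ≈ 1.15e4 PHz.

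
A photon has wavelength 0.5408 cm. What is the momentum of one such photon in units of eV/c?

In SI units: λ = 0.5408 cm = 0.005408 m.
Since p = h/λ for a photon, p = 1.225e-31 kg·m/s.
Converting to eV/c: p = 2.293e-4 eV/c ≈ 2.29e-4 eV/c.

2.29e-4 eV/c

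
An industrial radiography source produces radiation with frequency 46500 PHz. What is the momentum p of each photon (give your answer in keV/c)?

Convert to SI: f = 46500 PHz = 4.65·10^19 Hz.
Since p = hf/c for a photon, p = 1.028·10^-22 kg·m/s.
Converting to keV/c: p = 192.3 keV/c ≈ 192 keV/c.

192 keV/c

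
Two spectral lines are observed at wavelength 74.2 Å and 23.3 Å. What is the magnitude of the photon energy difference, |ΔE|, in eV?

365 eV

Using E = hc/λ: E₁ = 2.677 × 10^-17 J, E₂ = 8.526 × 10^-17 J.
|ΔE| = |2.677 × 10^-17 − 8.526 × 10^-17| = 5.85 × 10^-17 J = 365 eV.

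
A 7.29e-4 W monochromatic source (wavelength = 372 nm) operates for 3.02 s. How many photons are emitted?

4.12e15 photons

Total energy: E_total = P·t = 7.29e-4 × 3.02 = 0.002202 J.
Per-photon energy: E = 5.340e-19 J.
N = E_total / E_photon = 4.12e15.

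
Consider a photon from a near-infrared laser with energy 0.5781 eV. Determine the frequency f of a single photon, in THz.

140 THz

In SI units: E = 0.5781 eV = 9.2622 × 10^-20 J.
Since f = E/h for a photon, f = 1.398 × 10^14 Hz.
Converting to THz: f = 139.8 THz ≈ 140 THz.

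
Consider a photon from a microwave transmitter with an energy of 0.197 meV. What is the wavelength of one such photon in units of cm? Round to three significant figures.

In SI units: E = 0.197 meV = 3.1563e-23 J.
For a photon λ = hc/E, so λ = 0.006294 m.
Converting to cm: λ = 0.6294 cm ≈ 0.629 cm.

0.629 cm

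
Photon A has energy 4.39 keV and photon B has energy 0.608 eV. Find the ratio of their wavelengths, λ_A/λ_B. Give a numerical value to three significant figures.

1.38 × 10^-4

λ_A = 2.824 × 10^-10 m (from energy = 4.39 keV, via λ = hc/E).
λ_B = 2.039 × 10^-6 m (from energy = 0.608 eV, via λ = hc/E).
Ratio = 2.824 × 10^-10 / 2.039 × 10^-6 = 1.38 × 10^-4.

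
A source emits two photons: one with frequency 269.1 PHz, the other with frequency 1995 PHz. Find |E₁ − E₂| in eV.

Using E = hf: E₁ = 1.7831 × 10^-16 J, E₂ = 1.3219 × 10^-15 J.
|ΔE| = |1.7831 × 10^-16 − 1.3219 × 10^-15| = 1.14 × 10^-15 J = 7140 eV.

7140 eV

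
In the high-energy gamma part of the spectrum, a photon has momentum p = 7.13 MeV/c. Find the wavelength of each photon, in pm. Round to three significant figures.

0.174 pm

First convert: p = 7.13 MeV/c = 3.8105 × 10^-21 kg·m/s.
Since λ = h/p for a photon, λ = 1.739 × 10^-13 m.
Converting to pm: λ = 0.1739 pm ≈ 0.174 pm.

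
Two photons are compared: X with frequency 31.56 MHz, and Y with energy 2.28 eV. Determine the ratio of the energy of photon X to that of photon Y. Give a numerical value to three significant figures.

5.72e-8

E_X = 2.091e-26 J (from frequency = 31.56 MHz, via E = hf).
E_Y = 3.653e-19 J (from energy = 2.28 eV, via E given directly).
Ratio = 2.091e-26 / 3.653e-19 = 5.72e-8.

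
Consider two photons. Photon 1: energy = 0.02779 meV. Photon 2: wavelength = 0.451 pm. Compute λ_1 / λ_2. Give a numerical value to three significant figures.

λ_1 = 0.04461 m (from energy = 0.02779 meV, via λ = hc/E).
λ_2 = 4.510e-13 m (from wavelength = 0.451 pm, via λ given directly).
Ratio = 0.04461 / 4.510e-13 = 9.89e10.

9.89e10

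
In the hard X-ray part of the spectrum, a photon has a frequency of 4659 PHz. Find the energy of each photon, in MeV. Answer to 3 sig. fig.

0.0193 MeV

First convert: f = 4659 PHz = 4.659 × 10^18 Hz.
Apply E = hf: E = 3.087 × 10^-15 J.
Converting to MeV: E = 0.01927 MeV ≈ 0.0193 MeV.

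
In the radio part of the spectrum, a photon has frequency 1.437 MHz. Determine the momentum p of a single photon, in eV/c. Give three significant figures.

5.94e-9 eV/c

In SI units: f = 1.437 MHz = 1.437e6 Hz.
Apply p = hf/c: p = 3.176e-36 kg·m/s.
Converting to eV/c: p = 5.943e-9 eV/c ≈ 5.94e-9 eV/c.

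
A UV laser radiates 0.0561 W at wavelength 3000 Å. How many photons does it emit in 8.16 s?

6.91 × 10^17 photons

Total energy: E_total = P·t = 0.0561 × 8.16 = 0.4578 J.
Per-photon energy: E = 6.621 × 10^-19 J.
N = E_total / E_photon = 6.91 × 10^17.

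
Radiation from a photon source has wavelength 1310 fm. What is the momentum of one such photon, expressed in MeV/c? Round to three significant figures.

In SI units: λ = 1310 fm = 1.31 × 10^-12 m.
Since p = h/λ for a photon, p = 5.058 × 10^-22 kg·m/s.
Converting to MeV/c: p = 0.9464 MeV/c ≈ 0.946 MeV/c.

0.946 MeV/c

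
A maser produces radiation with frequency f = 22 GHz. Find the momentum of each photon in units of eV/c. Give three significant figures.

9.10e-5 eV/c

Take h = 6.62607015e-34 J·s, c = 2.99792458e8 m/s, 1 eV = 1.602176634e-19 J.
In SI units: f = 22 GHz = 2.2e10 Hz.
Apply p = hf/c: p = 4.862e-32 kg·m/s.
Converting to eV/c: p = 9.098e-5 eV/c ≈ 9.10e-5 eV/c.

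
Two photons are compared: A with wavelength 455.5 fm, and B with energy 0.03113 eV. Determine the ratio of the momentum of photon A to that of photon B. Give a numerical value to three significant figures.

p_A = 1.455e-21 kg·m/s (from wavelength = 455.5 fm, via p = h/λ).
p_B = 1.664e-29 kg·m/s (from energy = 0.03113 eV, via p = E/c).
Ratio = 1.455e-21 / 1.664e-29 = 8.74e7.

8.74e7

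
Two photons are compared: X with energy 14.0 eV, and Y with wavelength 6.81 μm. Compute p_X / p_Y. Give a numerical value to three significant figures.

p_X = 7.482e-27 kg·m/s (from energy = 14.0 eV, via p = E/c).
p_Y = 9.730e-29 kg·m/s (from wavelength = 6.81 μm, via p = h/λ).
Ratio = 7.482e-27 / 9.730e-29 = 76.9.

76.9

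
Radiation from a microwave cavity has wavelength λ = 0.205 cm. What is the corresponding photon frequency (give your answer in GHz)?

Convert to SI: λ = 0.205 cm = 0.00205 m.
Since f = c/λ for a photon, f = 1.462·10^11 Hz.
Converting to GHz: f = 146.2 GHz ≈ 146 GHz.

146 GHz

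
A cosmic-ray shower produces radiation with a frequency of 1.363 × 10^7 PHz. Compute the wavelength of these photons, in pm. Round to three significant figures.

Convert to SI: f = 1.363 × 10^7 PHz = 1.363 × 10^22 Hz.
For a photon λ = c/f, so λ = 2.200 × 10^-14 m.
Converting to pm: λ = 0.02200 pm ≈ 0.0220 pm.

0.0220 pm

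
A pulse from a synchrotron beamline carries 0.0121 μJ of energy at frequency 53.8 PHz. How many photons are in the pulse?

3.39e8 photons

Per-photon energy: E = 3.565e-17 J (from frequency = 53.8 PHz).
N = E_total / E_photon = 1.21e-8 J / 3.565e-17 J = 3.39e8.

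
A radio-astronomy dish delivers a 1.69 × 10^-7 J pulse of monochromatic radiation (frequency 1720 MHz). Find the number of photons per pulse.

Per-photon energy: E = 1.140 × 10^-24 J (from frequency = 1720 MHz).
N = E_total / E_photon = 1.69 × 10^-7 J / 1.140 × 10^-24 J = 1.48 × 10^17.

1.48 × 10^17 photons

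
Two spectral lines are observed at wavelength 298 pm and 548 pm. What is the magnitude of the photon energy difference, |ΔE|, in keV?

1.90 keV

Using E = hc/λ: E₁ = 6.666e-16 J, E₂ = 3.625e-16 J.
|ΔE| = |6.666e-16 − 3.625e-16| = 3.04e-16 J = 1.90 keV.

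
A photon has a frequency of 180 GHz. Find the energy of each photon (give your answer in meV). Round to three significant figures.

In SI units: f = 180 GHz = 1.8e11 Hz.
For a photon E = hf, so E = 1.193e-22 J.
Converting to meV: E = 0.7444 meV ≈ 0.744 meV.

0.744 meV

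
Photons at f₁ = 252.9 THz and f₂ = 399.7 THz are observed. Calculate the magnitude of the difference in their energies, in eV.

Using E = hf: E₁ = 1.6757e-19 J, E₂ = 2.6484e-19 J.
|ΔE| = |1.6757e-19 − 2.6484e-19| = 9.73e-20 J = 0.607 eV.

0.607 eV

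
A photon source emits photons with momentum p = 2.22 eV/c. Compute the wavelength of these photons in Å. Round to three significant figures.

5580 Å

Use h = 6.62607015 × 10^-34 J·s, c = 2.99792458 × 10^8 m/s, 1 eV = 1.602176634 × 10^-19 J.
First convert: p = 2.22 eV/c = 1.1864 × 10^-27 kg·m/s.
Since λ = h/p for a photon, λ = 5.585 × 10^-7 m.
Converting to Å: λ = 5585 Å ≈ 5580 Å.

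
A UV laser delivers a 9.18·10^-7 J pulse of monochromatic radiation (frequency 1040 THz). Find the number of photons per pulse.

Per-photon energy: E = 6.891·10^-19 J (from frequency = 1040 THz).
N = E_total / E_photon = 9.18·10^-7 J / 6.891·10^-19 J = 1.33·10^12.

1.33·10^12 photons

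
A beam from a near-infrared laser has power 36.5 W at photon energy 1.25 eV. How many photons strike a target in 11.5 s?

2.10 × 10^21 photons

Total energy: E_total = P·t = 36.5 × 11.5 = 419.8 J.
Per-photon energy: E = 2.003 × 10^-19 J.
N = E_total / E_photon = 2.10 × 10^21.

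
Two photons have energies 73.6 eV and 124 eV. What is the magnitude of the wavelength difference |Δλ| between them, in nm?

Using λ = hc/E: λ₁ = 1.685 × 10^-8 m, λ₂ = 9.999 × 10^-9 m.
|Δλ| = |1.685 × 10^-8 − 9.999 × 10^-9| = 6.85 × 10^-9 m = 6.85 nm.

6.85 nm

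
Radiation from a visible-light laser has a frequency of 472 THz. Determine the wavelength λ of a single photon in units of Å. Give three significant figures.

Use c = 2.99792458e8 m/s.
First convert: f = 472 THz = 4.72e14 Hz.
The photon relation is λ = c/f, giving λ = 6.352e-7 m.
Converting to Å: λ = 6352 Å ≈ 6350 Å.

6350 Å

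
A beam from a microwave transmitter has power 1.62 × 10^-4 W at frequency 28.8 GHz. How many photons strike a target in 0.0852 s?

Total energy: E_total = P·t = 1.62 × 10^-4 × 0.0852 = 1.380 × 10^-5 J.
Per-photon energy: E = 1.908 × 10^-23 J.
N = E_total / E_photon = 7.23 × 10^17.

7.23 × 10^17 photons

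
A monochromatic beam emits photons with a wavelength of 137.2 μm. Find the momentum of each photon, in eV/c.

9.04·10^-3 eV/c

(h = 6.62607015·10^-34 J·s, c = 2.99792458·10^8 m/s, 1 eV = 1.602176634·10^-19 J.)
Convert to SI: λ = 137.2 μm = 1.372·10^-4 m.
Apply p = h/λ: p = 4.829·10^-30 kg·m/s.
Converting to eV/c: p = 0.009037 eV/c ≈ 9.04·10^-3 eV/c.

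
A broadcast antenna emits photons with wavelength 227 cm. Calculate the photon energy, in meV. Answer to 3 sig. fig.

Convert to SI: λ = 227 cm = 2.27 m.
For a photon E = hc/λ, so E = 8.751e-26 J.
Converting to meV: E = 5.462e-4 meV ≈ 5.46e-4 meV.

5.46e-4 meV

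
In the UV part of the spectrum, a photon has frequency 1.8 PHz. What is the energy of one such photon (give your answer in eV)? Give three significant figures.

7.44 eV

Use h = 6.62607015e-34 J·s, 1 eV = 1.602176634e-19 J.
In SI units: f = 1.8 PHz = 1.8e15 Hz.
Apply E = hf: E = 1.193e-18 J.
Converting to eV: E = 7.444 eV ≈ 7.44 eV.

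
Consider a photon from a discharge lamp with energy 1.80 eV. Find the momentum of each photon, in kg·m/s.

Take c = 2.99792458·10^8 m/s, 1 eV = 1.602176634·10^-19 J.
Convert to SI: E = 1.80 eV = 2.8839·10^-19 J.
For a photon p = E/c, so p = 9.620·10^-28 kg·m/s.
So p ≈ 9.62·10^-28 kg·m/s.

9.62·10^-28 kg·m/s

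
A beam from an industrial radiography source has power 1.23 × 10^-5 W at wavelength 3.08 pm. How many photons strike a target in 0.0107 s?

Total energy: E_total = P·t = 1.23 × 10^-5 × 0.0107 = 1.316 × 10^-7 J.
Per-photon energy: E = 6.449 × 10^-14 J.
N = E_total / E_photon = 2.04 × 10^6.

2.04 × 10^6 photons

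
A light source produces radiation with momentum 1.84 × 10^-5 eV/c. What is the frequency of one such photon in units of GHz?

4.45 GHz

Take h = 6.62607015 × 10^-34 J·s, c = 2.99792458 × 10^8 m/s, 1 eV = 1.602176634 × 10^-19 J.
First convert: p = 1.84 × 10^-5 eV/c = 9.8335 × 10^-33 kg·m/s.
The photon relation is f = pc/h, giving f = 4.449 × 10^9 Hz.
Converting to GHz: f = 4.449 GHz ≈ 4.45 GHz.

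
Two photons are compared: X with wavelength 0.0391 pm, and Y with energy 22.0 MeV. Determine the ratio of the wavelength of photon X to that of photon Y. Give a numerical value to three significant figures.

0.694

λ_X = 3.910 × 10^-14 m (from wavelength = 0.0391 pm, via λ given directly).
λ_Y = 5.636 × 10^-14 m (from energy = 22.0 MeV, via λ = hc/E).
Ratio = 3.910 × 10^-14 / 5.636 × 10^-14 = 0.694.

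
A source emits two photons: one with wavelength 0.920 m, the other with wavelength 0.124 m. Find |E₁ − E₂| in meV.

Using E = hc/λ: E₁ = 2.159 × 10^-25 J, E₂ = 1.602 × 10^-24 J.
|ΔE| = |2.159 × 10^-25 − 1.602 × 10^-24| = 1.39 × 10^-24 J = 8.65 × 10^-3 meV.

8.65 × 10^-3 meV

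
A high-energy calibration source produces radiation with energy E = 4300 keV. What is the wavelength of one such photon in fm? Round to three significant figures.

288 fm

Use h = 6.62607015e-34 J·s, c = 2.99792458e8 m/s, 1 eV = 1.602176634e-19 J.
Convert to SI: E = 4300 keV = 6.8894e-13 J.
Since λ = hc/E for a photon, λ = 2.883e-13 m.
Converting to fm: λ = 288.3 fm ≈ 288 fm.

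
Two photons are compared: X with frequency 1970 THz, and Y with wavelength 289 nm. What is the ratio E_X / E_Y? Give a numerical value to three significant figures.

1.90

E_X = 1.305e-18 J (from frequency = 1970 THz, via E = hf).
E_Y = 6.874e-19 J (from wavelength = 289 nm, via E = hc/λ).
Ratio = 1.305e-18 / 6.874e-19 = 1.90.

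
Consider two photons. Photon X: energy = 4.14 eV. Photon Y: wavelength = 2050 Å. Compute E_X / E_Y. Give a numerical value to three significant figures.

0.685

E_X = 6.633·10^-19 J (from energy = 4.14 eV, via E given directly).
E_Y = 9.690·10^-19 J (from wavelength = 2050 Å, via E = hc/λ).
Ratio = 6.633·10^-19 / 9.690·10^-19 = 0.685.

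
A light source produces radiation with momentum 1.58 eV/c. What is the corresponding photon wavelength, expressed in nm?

Convert to SI: p = 1.58 eV/c = 8.4440 × 10^-28 kg·m/s.
The photon relation is λ = h/p, giving λ = 7.847 × 10^-7 m.
Converting to nm: λ = 784.7 nm ≈ 785 nm.

785 nm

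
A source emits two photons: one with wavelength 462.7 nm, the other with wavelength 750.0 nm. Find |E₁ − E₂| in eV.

1.03 eV

Using E = hc/λ: E₁ = 4.2932·10^-19 J, E₂ = 2.6486·10^-19 J.
|ΔE| = |4.2932·10^-19 − 2.6486·10^-19| = 1.64·10^-19 J = 1.03 eV.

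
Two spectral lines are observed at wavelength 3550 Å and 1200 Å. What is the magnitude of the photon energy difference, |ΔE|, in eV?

Using E = hc/λ: E₁ = 5.596 × 10^-19 J, E₂ = 1.655 × 10^-18 J.
|ΔE| = |5.596 × 10^-19 − 1.655 × 10^-18| = 1.10 × 10^-18 J = 6.84 eV.

6.84 eV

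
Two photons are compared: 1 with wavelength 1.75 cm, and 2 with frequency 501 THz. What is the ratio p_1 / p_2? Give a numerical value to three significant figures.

3.42e-5

p_1 = 3.786e-32 kg·m/s (from wavelength = 1.75 cm, via p = h/λ).
p_2 = 1.107e-27 kg·m/s (from frequency = 501 THz, via p = hf/c).
Ratio = 3.786e-32 / 1.107e-27 = 3.42e-5.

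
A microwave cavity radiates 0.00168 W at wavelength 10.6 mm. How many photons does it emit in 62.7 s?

5.62e21 photons

Total energy: E_total = P·t = 0.00168 × 62.7 = 0.1053 J.
Per-photon energy: E = 1.874e-23 J.
N = E_total / E_photon = 5.62e21.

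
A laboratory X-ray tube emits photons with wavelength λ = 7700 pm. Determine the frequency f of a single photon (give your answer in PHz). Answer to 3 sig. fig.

Convert to SI: λ = 7700 pm = 7.7 × 10^-9 m.
Apply f = c/λ: f = 3.893 × 10^16 Hz.
Converting to PHz: f = 38.93 PHz ≈ 38.9 PHz.

38.9 PHz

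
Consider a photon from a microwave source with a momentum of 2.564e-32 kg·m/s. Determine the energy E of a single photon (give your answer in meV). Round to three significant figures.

(c = 2.99792458e8 m/s, 1 eV = 1.602176634e-19 J.)
For a photon E = pc, so E = 7.687e-24 J.
Converting to meV: E = 0.04798 meV ≈ 0.0480 meV.

0.0480 meV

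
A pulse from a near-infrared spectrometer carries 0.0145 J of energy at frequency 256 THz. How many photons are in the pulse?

8.55 × 10^16 photons

Per-photon energy: E = 1.696 × 10^-19 J (from frequency = 256 THz).
N = E_total / E_photon = 0.0145 J / 1.696 × 10^-19 J = 8.55 × 10^16.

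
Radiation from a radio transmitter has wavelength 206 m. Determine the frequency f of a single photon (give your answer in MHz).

1.46 MHz

Since f = c/λ for a photon, f = 1.455 × 10^6 Hz.
Converting to MHz: f = 1.455 MHz ≈ 1.46 MHz.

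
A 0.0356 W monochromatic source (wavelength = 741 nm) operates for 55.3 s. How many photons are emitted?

7.34e18 photons

Total energy: E_total = P·t = 0.0356 × 55.3 = 1.969 J.
Per-photon energy: E = 2.681e-19 J.
N = E_total / E_photon = 7.34e18.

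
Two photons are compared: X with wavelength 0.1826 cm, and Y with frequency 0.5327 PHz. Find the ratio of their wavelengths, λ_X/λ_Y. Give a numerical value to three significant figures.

3240

λ_X = 0.001826 m (from wavelength = 0.1826 cm, via λ given directly).
λ_Y = 5.628 × 10^-7 m (from frequency = 0.5327 PHz, via λ = c/f).
Ratio = 0.001826 / 5.628 × 10^-7 = 3240.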